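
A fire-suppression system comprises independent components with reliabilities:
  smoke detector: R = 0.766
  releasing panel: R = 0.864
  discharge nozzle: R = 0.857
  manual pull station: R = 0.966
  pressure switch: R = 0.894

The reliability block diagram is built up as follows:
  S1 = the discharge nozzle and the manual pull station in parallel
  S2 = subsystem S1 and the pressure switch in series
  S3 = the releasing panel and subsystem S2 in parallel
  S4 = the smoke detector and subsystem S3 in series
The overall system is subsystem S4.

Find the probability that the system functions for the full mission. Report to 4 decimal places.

0.7545

Parallel (discharge nozzle and manual pull station): 1 − (1 − 0.857000)(1 − 0.966000) = 0.995138
Series ([0.995138] and pressure switch): 0.995138 × 0.894000 = 0.889653
Parallel (releasing panel and [0.889653]): 1 − (1 − 0.864000)(1 − 0.889653) = 0.984993
Series (smoke detector and [0.984993]): 0.766000 × 0.984993 = 0.7545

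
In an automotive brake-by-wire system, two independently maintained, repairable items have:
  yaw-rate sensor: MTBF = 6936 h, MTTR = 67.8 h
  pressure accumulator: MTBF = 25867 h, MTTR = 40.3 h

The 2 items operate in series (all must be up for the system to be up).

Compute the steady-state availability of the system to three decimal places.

A(yaw-rate sensor) = MTBF/(MTBF+MTTR) = 6936/(6936+67.8) = 0.990320
A(pressure accumulator) = MTBF/(MTBF+MTTR) = 25867/(25867+40.3) = 0.998444
Series availability: 0.990320 × 0.998444 = 0.989

0.989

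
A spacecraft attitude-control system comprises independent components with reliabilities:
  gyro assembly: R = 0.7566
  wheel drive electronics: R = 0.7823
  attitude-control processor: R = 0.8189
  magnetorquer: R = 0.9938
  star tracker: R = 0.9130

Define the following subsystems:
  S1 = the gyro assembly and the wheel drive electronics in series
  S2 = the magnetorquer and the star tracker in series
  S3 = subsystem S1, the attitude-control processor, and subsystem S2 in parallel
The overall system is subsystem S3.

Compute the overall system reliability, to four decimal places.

0.9932

Series (gyro assembly and wheel drive electronics): 0.756600 × 0.782300 = 0.591888
Series (magnetorquer and star tracker): 0.993800 × 0.913000 = 0.907339
Parallel ([0.591888], attitude-control processor, and [0.907339]): 1 − (1 − 0.591888)(1 − 0.818900)(1 − 0.907339) = 0.9932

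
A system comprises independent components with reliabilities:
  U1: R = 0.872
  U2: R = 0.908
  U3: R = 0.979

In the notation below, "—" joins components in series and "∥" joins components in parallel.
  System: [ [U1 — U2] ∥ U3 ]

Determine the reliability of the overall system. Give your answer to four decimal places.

0.9956

Series (U1 and U2): 0.872000 × 0.908000 = 0.791776
Parallel ([0.791776] and U3): 1 − (1 − 0.791776)(1 − 0.979000) = 0.9956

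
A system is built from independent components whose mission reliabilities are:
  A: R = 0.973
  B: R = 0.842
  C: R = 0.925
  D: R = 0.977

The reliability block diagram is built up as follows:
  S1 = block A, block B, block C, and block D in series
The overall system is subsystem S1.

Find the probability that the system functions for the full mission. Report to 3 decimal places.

0.740

Series (A, B, C, and D): 0.97300 × 0.84200 × 0.92500 × 0.97700 = 0.740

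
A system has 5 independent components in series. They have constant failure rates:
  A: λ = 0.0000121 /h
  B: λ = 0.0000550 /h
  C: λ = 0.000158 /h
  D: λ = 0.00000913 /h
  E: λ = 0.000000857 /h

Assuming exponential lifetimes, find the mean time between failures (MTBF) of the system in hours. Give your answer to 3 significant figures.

Series of exponential components: λ_sys = Σ λ_i
λ_sys = 0.0000121 + 0.0000550 + 0.000158 + 0.00000913 + 0.000000857 = 2.3509e-04 /h
MTBF = 1 / λ_sys = 4250 h

4250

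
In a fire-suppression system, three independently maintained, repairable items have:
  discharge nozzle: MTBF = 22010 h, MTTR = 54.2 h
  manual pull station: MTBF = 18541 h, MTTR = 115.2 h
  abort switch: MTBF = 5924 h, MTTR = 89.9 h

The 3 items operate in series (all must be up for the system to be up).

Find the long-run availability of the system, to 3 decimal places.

A(discharge nozzle) = MTBF/(MTBF+MTTR) = 22010/(22010+54.2) = 0.997544
A(manual pull station) = MTBF/(MTBF+MTTR) = 18541/(18541+115.2) = 0.993825
A(abort switch) = MTBF/(MTBF+MTTR) = 5924/(5924+89.9) = 0.985051
Series availability: 0.997544 × 0.993825 × 0.985051 = 0.977

0.977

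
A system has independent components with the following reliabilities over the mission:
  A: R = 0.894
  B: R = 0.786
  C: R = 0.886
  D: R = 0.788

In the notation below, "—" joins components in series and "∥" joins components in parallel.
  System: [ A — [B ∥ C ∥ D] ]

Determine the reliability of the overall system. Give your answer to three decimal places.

Parallel (B, C, and D): 1 − (1 − 0.78600)(1 − 0.88600)(1 − 0.78800) = 0.99483
Series (A and [0.99483]): 0.89400 × 0.99483 = 0.889

0.889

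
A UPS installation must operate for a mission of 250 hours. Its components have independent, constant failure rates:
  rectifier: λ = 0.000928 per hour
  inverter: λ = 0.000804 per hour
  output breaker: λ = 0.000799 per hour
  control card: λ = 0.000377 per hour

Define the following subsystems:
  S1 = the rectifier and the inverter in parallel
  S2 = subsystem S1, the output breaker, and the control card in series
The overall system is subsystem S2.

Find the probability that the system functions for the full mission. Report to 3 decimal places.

R(rectifier) = exp(−0.000928 × 250) = 0.79295
R(inverter) = exp(−0.000804 × 250) = 0.81791
R(output breaker) = exp(−0.000799 × 250) = 0.81894
R(control card) = exp(−0.000377 × 250) = 0.91006
Parallel (rectifier and inverter): 1 − (1 − 0.79295)(1 − 0.81791) = 0.96230
Series ([0.96230], output breaker, and control card): 0.96230 × 0.81894 × 0.91006 = 0.717

0.717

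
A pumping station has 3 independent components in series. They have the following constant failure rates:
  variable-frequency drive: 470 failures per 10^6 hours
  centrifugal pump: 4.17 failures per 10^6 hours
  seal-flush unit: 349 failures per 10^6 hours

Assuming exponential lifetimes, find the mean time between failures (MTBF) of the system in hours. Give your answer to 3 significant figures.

1210

Series of exponential components: λ_sys = Σ λ_i
λ_sys = 0.000470 + 0.00000417 + 0.000349 = 8.2317e-04 /h
MTBF = 1 / λ_sys = 1210 h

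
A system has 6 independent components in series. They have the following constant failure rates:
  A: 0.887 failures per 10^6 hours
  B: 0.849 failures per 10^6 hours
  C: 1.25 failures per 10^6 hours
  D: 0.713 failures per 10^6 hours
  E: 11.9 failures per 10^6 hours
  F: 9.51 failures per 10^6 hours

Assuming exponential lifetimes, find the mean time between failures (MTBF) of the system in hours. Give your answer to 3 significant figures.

39800

Series of exponential components: λ_sys = Σ λ_i
λ_sys = 0.000000887 + 0.000000849 + 0.00000125 + 0.000000713 + 0.0000119 + 0.00000951 = 2.5109e-05 /h
MTBF = 1 / λ_sys = 39800 h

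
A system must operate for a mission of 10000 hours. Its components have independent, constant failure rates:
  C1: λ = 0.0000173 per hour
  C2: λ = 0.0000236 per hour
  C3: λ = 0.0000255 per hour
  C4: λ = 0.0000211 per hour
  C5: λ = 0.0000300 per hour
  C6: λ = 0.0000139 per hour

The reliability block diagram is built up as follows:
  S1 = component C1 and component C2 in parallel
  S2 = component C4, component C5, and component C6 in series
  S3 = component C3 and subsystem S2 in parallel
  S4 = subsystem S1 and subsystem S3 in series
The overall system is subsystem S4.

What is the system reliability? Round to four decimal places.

R(C1) = exp(−0.0000173 × 10000) = 0.841138
R(C2) = exp(−0.0000236 × 10000) = 0.789781
R(C3) = exp(−0.0000255 × 10000) = 0.774916
R(C4) = exp(−0.0000211 × 10000) = 0.809774
R(C5) = exp(−0.0000300 × 10000) = 0.740818
R(C6) = exp(−0.0000139 × 10000) = 0.870228
Parallel (C1 and C2): 1 − (1 − 0.841138)(1 − 0.789781) = 0.966604
Series (C4, C5, and C6): 0.809774 × 0.740818 × 0.870228 = 0.522046
Parallel (C3 and [0.522046]): 1 − (1 − 0.774916)(1 − 0.522046) = 0.892420
Series ([0.966604] and [0.892420]): 0.966604 × 0.892420 = 0.8626

0.8626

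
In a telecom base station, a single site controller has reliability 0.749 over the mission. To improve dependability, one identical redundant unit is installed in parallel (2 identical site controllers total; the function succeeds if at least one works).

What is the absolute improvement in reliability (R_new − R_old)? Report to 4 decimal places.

0.1880

R_before = 0.749
R_after = 1 − (1 − 0.749)^2 = 0.9370
ΔR = 0.9370 − 0.749 = 0.1880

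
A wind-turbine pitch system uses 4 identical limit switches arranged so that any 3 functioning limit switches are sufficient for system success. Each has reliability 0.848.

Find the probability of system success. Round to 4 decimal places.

R = Σ_{i=3}^{4} C(4,i) p^i (1−p)^{4−i} with p = 0.848
C(4,3)·0.848^3·0.152^1 = 0.370759
C(4,4)·0.848^4·0.152^0 = 0.517111
Sum = 0.8879

0.8879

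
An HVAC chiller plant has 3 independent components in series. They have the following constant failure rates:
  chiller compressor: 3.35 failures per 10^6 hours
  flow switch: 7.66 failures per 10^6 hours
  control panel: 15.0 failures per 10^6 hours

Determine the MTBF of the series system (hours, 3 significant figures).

Series of exponential components: λ_sys = Σ λ_i
λ_sys = 0.00000335 + 0.00000766 + 0.0000150 = 2.6010e-05 /h
MTBF = 1 / λ_sys = 38400 h

38400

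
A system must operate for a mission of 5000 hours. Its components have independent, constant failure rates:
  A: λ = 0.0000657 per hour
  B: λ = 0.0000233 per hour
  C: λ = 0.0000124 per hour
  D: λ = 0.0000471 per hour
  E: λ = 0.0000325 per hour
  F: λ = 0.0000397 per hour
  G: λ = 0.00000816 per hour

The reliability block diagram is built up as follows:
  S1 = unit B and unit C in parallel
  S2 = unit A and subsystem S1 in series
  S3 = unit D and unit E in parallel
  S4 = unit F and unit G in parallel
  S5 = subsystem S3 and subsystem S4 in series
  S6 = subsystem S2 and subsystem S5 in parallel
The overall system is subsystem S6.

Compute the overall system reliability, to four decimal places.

R(A) = exp(−0.0000657 × 5000) = 0.720003
R(B) = exp(−0.0000233 × 5000) = 0.890030
R(C) = exp(−0.0000124 × 5000) = 0.939883
R(D) = exp(−0.0000471 × 5000) = 0.790176
R(E) = exp(−0.0000325 × 5000) = 0.850016
R(F) = exp(−0.0000397 × 5000) = 0.819960
R(G) = exp(−0.00000816 × 5000) = 0.960021
Parallel (B and C): 1 − (1 − 0.890030)(1 − 0.939883) = 0.993389
Series (A and [0.993389]): 0.720003 × 0.993389 = 0.715243
Parallel (D and E): 1 − (1 − 0.790176)(1 − 0.850016) = 0.968530
Parallel (F and G): 1 − (1 − 0.819960)(1 − 0.960021) = 0.992802
Series ([0.968530] and [0.992802]): 0.968530 × 0.992802 = 0.961559
Parallel ([0.715243] and [0.961559]): 1 − (1 − 0.715243)(1 − 0.961559) = 0.9891

0.9891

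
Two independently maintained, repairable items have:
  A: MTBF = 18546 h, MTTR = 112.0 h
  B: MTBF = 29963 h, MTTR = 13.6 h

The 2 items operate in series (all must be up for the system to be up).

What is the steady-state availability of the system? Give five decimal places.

0.99355

A(A) = MTBF/(MTBF+MTTR) = 18546/(18546+112.0) = 0.993997
A(B) = MTBF/(MTBF+MTTR) = 29963/(29963+13.6) = 0.999546
Series availability: 0.993997 × 0.999546 = 0.99355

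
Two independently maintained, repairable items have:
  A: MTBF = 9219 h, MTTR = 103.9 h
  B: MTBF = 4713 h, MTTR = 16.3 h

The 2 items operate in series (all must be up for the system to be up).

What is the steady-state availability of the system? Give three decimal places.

0.985

A(A) = MTBF/(MTBF+MTTR) = 9219/(9219+103.9) = 0.988855
A(B) = MTBF/(MTBF+MTTR) = 4713/(4713+16.3) = 0.996553
Series availability: 0.988855 × 0.996553 = 0.985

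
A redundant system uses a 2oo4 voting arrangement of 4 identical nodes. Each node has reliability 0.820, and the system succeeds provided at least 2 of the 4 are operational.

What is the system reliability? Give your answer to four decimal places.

0.9798

R = Σ_{i=2}^{4} C(4,i) p^i (1−p)^{4−i} with p = 0.820
C(4,2)·0.820^2·0.180^2 = 0.130715
C(4,3)·0.820^3·0.180^1 = 0.396985
C(4,4)·0.820^4·0.180^0 = 0.452122
Sum = 0.9798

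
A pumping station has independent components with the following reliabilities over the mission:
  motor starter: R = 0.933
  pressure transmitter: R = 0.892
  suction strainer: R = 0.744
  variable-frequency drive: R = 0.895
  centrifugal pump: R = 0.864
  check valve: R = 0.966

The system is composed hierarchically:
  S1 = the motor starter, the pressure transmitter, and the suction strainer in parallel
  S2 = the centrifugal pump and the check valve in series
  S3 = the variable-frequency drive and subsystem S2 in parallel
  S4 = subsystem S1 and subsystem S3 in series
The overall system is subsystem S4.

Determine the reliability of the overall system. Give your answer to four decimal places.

Parallel (motor starter, pressure transmitter, and suction strainer): 1 − (1 − 0.933000)(1 − 0.892000)(1 − 0.744000) = 0.998148
Series (centrifugal pump and check valve): 0.864000 × 0.966000 = 0.834624
Parallel (variable-frequency drive and [0.834624]): 1 − (1 − 0.895000)(1 − 0.834624) = 0.982636
Series ([0.998148] and [0.982636]): 0.998148 × 0.982636 = 0.9808

0.9808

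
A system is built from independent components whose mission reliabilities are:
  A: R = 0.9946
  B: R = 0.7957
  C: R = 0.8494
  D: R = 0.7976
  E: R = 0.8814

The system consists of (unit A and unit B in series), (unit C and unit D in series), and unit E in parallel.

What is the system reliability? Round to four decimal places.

Series (A and B): 0.994600 × 0.795700 = 0.791403
Series (C and D): 0.849400 × 0.797600 = 0.677481
Parallel ([0.791403], [0.677481], and E): 1 − (1 − 0.791403)(1 − 0.677481)(1 − 0.881400) = 0.9920

0.9920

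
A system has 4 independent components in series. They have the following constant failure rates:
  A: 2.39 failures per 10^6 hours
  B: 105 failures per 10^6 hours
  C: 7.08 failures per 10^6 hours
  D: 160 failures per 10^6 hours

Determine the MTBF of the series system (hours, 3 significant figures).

3640

Series of exponential components: λ_sys = Σ λ_i
λ_sys = 0.00000239 + 0.000105 + 0.00000708 + 0.000160 = 2.7447e-04 /h
MTBF = 1 / λ_sys = 3640 h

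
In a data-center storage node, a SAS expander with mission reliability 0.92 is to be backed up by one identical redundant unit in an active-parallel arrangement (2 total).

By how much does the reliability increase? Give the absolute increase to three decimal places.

0.074

R_before = 0.92
R_after = 1 − (1 − 0.92)^2 = 0.994
ΔR = 0.994 − 0.92 = 0.074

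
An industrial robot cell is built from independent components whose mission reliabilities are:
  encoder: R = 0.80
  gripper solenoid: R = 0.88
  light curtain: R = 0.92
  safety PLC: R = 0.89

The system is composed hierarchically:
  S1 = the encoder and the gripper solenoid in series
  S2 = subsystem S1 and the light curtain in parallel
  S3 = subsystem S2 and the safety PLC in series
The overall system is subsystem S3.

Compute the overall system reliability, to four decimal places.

Series (encoder and gripper solenoid): 0.800000 × 0.880000 = 0.704000
Parallel ([0.704000] and light curtain): 1 − (1 − 0.704000)(1 − 0.920000) = 0.976320
Series ([0.976320] and safety PLC): 0.976320 × 0.890000 = 0.8689

0.8689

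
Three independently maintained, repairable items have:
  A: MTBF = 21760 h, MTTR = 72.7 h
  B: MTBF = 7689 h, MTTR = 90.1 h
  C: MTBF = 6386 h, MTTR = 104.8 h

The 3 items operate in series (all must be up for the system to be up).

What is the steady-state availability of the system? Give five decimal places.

0.96922

A(A) = MTBF/(MTBF+MTTR) = 21760/(21760+72.7) = 0.996670
A(B) = MTBF/(MTBF+MTTR) = 7689/(7689+90.1) = 0.988418
A(C) = MTBF/(MTBF+MTTR) = 6386/(6386+104.8) = 0.983854
Series availability: 0.996670 × 0.988418 × 0.983854 = 0.96922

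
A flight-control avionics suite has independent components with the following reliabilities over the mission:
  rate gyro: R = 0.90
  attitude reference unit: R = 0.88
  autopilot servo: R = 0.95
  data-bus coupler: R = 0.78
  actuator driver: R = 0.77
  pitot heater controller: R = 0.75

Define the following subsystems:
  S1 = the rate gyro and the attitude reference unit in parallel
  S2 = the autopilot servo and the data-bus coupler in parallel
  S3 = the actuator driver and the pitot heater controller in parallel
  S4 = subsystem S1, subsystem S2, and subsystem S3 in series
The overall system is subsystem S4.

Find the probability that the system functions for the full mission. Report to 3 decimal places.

Parallel (rate gyro and attitude reference unit): 1 − (1 − 0.90000)(1 − 0.88000) = 0.98800
Parallel (autopilot servo and data-bus coupler): 1 − (1 − 0.95000)(1 − 0.78000) = 0.98900
Parallel (actuator driver and pitot heater controller): 1 − (1 − 0.77000)(1 − 0.75000) = 0.94250
Series ([0.98800], [0.98900], and [0.94250]): 0.98800 × 0.98900 × 0.94250 = 0.921

0.921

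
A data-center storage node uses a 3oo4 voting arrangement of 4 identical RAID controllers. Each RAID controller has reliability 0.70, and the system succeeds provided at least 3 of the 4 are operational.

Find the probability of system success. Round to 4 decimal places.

0.6517

R = Σ_{i=3}^{4} C(4,i) p^i (1−p)^{4−i} with p = 0.70
C(4,3)·0.70^3·0.30^1 = 0.411600
C(4,4)·0.70^4·0.30^0 = 0.240100
Sum = 0.6517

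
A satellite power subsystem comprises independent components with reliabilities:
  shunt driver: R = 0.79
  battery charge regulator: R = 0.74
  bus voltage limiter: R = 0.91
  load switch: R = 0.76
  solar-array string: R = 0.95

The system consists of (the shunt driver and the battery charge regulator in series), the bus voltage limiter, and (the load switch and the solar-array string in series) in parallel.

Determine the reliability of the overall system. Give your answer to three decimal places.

Series (shunt driver and battery charge regulator): 0.79000 × 0.74000 = 0.58460
Series (load switch and solar-array string): 0.76000 × 0.95000 = 0.72200
Parallel ([0.58460], bus voltage limiter, and [0.72200]): 1 − (1 − 0.58460)(1 − 0.91000)(1 − 0.72200) = 0.990

0.990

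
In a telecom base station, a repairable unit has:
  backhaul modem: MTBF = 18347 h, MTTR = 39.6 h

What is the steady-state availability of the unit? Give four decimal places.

0.9978

A(backhaul modem) = MTBF/(MTBF+MTTR) = 18347/(18347+39.6) = 0.9978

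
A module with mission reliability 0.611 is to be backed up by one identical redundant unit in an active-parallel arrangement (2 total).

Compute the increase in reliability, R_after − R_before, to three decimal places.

0.238

R_before = 0.611
R_after = 1 − (1 − 0.611)^2 = 0.849
ΔR = 0.849 − 0.611 = 0.238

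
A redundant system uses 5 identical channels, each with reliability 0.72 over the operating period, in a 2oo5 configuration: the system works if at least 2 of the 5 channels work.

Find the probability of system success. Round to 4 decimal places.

R = Σ_{i=2}^{5} C(5,i) p^i (1−p)^{5−i} with p = 0.72
C(5,2)·0.72^2·0.28^3 = 0.113799
C(5,3)·0.72^3·0.28^2 = 0.292626
C(5,4)·0.72^4·0.28^1 = 0.376234
C(5,5)·0.72^5·0.28^0 = 0.193492
Sum = 0.9762

0.9762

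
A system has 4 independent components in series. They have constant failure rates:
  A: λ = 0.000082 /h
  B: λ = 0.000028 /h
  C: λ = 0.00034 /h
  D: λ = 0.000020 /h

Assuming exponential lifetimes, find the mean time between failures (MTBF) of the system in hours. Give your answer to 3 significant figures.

2130

Series of exponential components: λ_sys = Σ λ_i
λ_sys = 0.000082 + 0.000028 + 0.00034 + 0.000020 = 4.7000e-04 /h
MTBF = 1 / λ_sys = 2130 h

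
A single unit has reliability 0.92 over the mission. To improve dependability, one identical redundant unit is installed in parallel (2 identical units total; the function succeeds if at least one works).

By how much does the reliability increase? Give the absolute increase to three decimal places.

0.074

R_before = 0.92
R_after = 1 − (1 − 0.92)^2 = 0.994
ΔR = 0.994 − 0.92 = 0.074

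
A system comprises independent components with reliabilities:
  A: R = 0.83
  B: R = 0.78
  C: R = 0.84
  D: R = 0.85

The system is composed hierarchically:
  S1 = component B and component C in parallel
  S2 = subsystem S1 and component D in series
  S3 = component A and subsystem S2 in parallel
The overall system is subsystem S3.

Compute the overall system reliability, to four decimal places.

0.9694

Parallel (B and C): 1 − (1 − 0.780000)(1 − 0.840000) = 0.964800
Series ([0.964800] and D): 0.964800 × 0.850000 = 0.820080
Parallel (A and [0.820080]): 1 − (1 − 0.830000)(1 − 0.820080) = 0.9694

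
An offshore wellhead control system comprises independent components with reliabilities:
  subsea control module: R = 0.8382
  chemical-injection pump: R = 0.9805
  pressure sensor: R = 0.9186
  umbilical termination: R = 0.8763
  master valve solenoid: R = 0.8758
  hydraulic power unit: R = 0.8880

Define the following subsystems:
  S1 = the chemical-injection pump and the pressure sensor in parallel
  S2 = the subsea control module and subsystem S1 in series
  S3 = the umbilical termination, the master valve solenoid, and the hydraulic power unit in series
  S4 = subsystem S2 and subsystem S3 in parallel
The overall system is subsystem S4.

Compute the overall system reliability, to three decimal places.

Parallel (chemical-injection pump and pressure sensor): 1 − (1 − 0.98050)(1 − 0.91860) = 0.99841
Series (subsea control module and [0.99841]): 0.83820 × 0.99841 = 0.83687
Series (umbilical termination, master valve solenoid, and hydraulic power unit): 0.87630 × 0.87580 × 0.88800 = 0.68151
Parallel ([0.83687] and [0.68151]): 1 − (1 − 0.83687)(1 − 0.68151) = 0.948

0.948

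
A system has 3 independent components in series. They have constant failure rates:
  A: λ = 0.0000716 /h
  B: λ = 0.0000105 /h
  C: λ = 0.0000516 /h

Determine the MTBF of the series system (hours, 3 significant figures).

Series of exponential components: λ_sys = Σ λ_i
λ_sys = 0.0000716 + 0.0000105 + 0.0000516 = 1.3370e-04 /h
MTBF = 1 / λ_sys = 7480 h

7480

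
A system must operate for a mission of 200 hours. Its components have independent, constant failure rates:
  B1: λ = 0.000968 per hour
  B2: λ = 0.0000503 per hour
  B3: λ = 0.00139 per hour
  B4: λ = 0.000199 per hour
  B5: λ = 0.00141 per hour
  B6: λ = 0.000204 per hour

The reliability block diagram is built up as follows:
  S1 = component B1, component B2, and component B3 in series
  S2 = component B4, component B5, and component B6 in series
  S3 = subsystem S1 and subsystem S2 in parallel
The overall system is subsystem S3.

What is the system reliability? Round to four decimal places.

0.8837

R(B1) = exp(−0.000968 × 200) = 0.823987
R(B2) = exp(−0.0000503 × 200) = 0.989990
R(B3) = exp(−0.00139 × 200) = 0.757297
R(B4) = exp(−0.000199 × 200) = 0.960982
R(B5) = exp(−0.00141 × 200) = 0.754274
R(B6) = exp(−0.000204 × 200) = 0.960021
Series (B1, B2, and B3): 0.823987 × 0.989990 × 0.757297 = 0.617757
Series (B4, B5, and B6): 0.960982 × 0.754274 × 0.960021 = 0.695865
Parallel ([0.617757] and [0.695865]): 1 − (1 − 0.617757)(1 − 0.695865) = 0.8837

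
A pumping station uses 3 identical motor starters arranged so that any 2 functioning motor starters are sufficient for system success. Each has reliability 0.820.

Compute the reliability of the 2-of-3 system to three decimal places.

R = Σ_{i=2}^{3} C(3,i) p^i (1−p)^{3−i} with p = 0.820
C(3,2)·0.820^2·0.180^1 = 0.36310
C(3,3)·0.820^3·0.180^0 = 0.55137
Sum = 0.914

0.914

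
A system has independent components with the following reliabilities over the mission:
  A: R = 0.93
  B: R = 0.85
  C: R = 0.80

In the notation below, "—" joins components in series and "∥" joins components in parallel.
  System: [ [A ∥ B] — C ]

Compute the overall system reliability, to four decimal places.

0.7916

Parallel (A and B): 1 − (1 − 0.930000)(1 − 0.850000) = 0.989500
Series ([0.989500] and C): 0.989500 × 0.800000 = 0.7916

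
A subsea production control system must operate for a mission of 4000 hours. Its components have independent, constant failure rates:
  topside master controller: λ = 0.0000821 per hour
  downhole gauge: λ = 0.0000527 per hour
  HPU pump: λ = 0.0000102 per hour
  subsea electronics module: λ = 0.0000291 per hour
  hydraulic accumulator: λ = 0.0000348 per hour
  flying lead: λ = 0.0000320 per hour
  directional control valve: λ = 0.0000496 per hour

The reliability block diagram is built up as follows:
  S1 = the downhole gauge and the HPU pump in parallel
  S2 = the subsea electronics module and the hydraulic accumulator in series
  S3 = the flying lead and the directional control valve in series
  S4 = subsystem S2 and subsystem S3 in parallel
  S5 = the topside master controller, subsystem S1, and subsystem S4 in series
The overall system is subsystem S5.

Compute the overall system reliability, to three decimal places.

R(topside master controller) = exp(−0.0000821 × 4000) = 0.72007
R(downhole gauge) = exp(−0.0000527 × 4000) = 0.80994
R(HPU pump) = exp(−0.0000102 × 4000) = 0.96002
R(subsea electronics module) = exp(−0.0000291 × 4000) = 0.89012
R(hydraulic accumulator) = exp(−0.0000348 × 4000) = 0.87005
R(flying lead) = exp(−0.0000320 × 4000) = 0.87985
R(directional control valve) = exp(−0.0000496 × 4000) = 0.82004
Parallel (downhole gauge and HPU pump): 1 − (1 − 0.80994)(1 − 0.96002) = 0.99240
Series (subsea electronics module and hydraulic accumulator): 0.89012 × 0.87005 = 0.77445
Series (flying lead and directional control valve): 0.87985 × 0.82004 = 0.72151
Parallel ([0.77445] and [0.72151]): 1 − (1 − 0.77445)(1 − 0.72151) = 0.93719
Series (topside master controller, [0.99240], and [0.93719]): 0.72007 × 0.99240 × 0.93719 = 0.670

0.670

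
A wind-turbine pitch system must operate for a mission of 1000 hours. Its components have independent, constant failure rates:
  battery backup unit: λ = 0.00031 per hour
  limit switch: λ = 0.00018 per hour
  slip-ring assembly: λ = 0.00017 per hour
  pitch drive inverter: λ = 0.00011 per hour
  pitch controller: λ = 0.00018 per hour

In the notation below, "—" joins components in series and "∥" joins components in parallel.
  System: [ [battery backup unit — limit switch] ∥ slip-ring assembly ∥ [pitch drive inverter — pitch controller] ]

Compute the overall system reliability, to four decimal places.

0.9848

R(battery backup unit) = exp(−0.00031 × 1000) = 0.733447
R(limit switch) = exp(−0.00018 × 1000) = 0.835270
R(slip-ring assembly) = exp(−0.00017 × 1000) = 0.843665
R(pitch drive inverter) = exp(−0.00011 × 1000) = 0.895834
R(pitch controller) = exp(−0.00018 × 1000) = 0.835270
Series (battery backup unit and limit switch): 0.733447 × 0.835270 = 0.612626
Series (pitch drive inverter and pitch controller): 0.895834 × 0.835270 = 0.748263
Parallel ([0.612626], slip-ring assembly, and [0.748263]): 1 − (1 − 0.612626)(1 − 0.843665)(1 − 0.748263) = 0.9848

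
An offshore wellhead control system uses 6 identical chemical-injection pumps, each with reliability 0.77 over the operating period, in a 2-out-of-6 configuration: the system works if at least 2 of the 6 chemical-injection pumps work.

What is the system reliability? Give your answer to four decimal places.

0.9969

R = Σ_{i=2}^{6} C(6,i) p^i (1−p)^{6−i} with p = 0.77
C(6,2)·0.77^2·0.23^4 = 0.024888
C(6,3)·0.77^3·0.23^3 = 0.111093
C(6,4)·0.77^4·0.23^2 = 0.278939
C(6,5)·0.77^5·0.23^1 = 0.373536
C(6,6)·0.77^6·0.23^0 = 0.208422
Sum = 0.9969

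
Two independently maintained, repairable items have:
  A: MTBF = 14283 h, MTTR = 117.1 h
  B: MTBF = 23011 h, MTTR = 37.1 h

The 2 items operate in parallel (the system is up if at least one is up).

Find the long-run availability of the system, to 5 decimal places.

0.99999

A(A) = MTBF/(MTBF+MTTR) = 14283/(14283+117.1) = 0.991868
A(B) = MTBF/(MTBF+MTTR) = 23011/(23011+37.1) = 0.998390
Parallel availability: 1 − (1 − 0.991868)(1 − 0.998390) = 0.99999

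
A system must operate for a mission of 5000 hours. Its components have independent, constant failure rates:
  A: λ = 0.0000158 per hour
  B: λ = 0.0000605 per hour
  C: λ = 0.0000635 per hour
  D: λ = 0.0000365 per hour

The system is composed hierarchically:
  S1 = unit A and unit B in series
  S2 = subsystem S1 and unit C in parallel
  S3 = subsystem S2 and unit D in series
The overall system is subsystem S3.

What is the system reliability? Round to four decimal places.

R(A) = exp(−0.0000158 × 5000) = 0.924040
R(B) = exp(−0.0000605 × 5000) = 0.738968
R(C) = exp(−0.0000635 × 5000) = 0.727967
R(D) = exp(−0.0000365 × 5000) = 0.833185
Series (A and B): 0.924040 × 0.738968 = 0.682836
Parallel ([0.682836] and C): 1 − (1 − 0.682836)(1 − 0.727967) = 0.913721
Series ([0.913721] and D): 0.913721 × 0.833185 = 0.7613

0.7613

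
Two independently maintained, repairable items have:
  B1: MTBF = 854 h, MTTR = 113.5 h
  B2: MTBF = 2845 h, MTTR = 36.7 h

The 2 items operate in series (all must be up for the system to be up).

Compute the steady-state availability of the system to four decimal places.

A(B1) = MTBF/(MTBF+MTTR) = 854/(854+113.5) = 0.882687
A(B2) = MTBF/(MTBF+MTTR) = 2845/(2845+36.7) = 0.987264
Series availability: 0.882687 × 0.987264 = 0.8714

0.8714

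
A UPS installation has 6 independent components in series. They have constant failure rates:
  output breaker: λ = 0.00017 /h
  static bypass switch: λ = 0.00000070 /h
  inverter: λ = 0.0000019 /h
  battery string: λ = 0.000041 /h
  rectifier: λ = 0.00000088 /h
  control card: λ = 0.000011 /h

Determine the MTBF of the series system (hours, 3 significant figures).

Series of exponential components: λ_sys = Σ λ_i
λ_sys = 0.00017 + 0.00000070 + 0.0000019 + 0.000041 + 0.00000088 + 0.000011 = 2.2548e-04 /h
MTBF = 1 / λ_sys = 4430 h

4430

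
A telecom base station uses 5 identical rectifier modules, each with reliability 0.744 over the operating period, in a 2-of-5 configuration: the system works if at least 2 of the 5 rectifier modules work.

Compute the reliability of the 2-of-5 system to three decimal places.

0.983

R = Σ_{i=2}^{5} C(5,i) p^i (1−p)^{5−i} with p = 0.744
C(5,2)·0.744^2·0.256^3 = 0.09287
C(5,3)·0.744^3·0.256^2 = 0.26990
C(5,4)·0.744^4·0.256^1 = 0.39219
C(5,5)·0.744^5·0.256^0 = 0.22796
Sum = 0.983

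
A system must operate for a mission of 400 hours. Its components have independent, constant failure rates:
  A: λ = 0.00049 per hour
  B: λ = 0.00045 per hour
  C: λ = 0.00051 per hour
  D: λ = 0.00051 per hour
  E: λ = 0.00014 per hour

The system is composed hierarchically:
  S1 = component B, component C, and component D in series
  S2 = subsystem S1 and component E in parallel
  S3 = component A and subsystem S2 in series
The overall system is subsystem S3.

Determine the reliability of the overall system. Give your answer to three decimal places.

R(A) = exp(−0.00049 × 400) = 0.82201
R(B) = exp(−0.00045 × 400) = 0.83527
R(C) = exp(−0.00051 × 400) = 0.81546
R(D) = exp(−0.00051 × 400) = 0.81546
R(E) = exp(−0.00014 × 400) = 0.94554
Series (B, C, and D): 0.83527 × 0.81546 × 0.81546 = 0.55543
Parallel ([0.55543] and E): 1 − (1 − 0.55543)(1 − 0.94554) = 0.97579
Series (A and [0.97579]): 0.82201 × 0.97579 = 0.802

0.802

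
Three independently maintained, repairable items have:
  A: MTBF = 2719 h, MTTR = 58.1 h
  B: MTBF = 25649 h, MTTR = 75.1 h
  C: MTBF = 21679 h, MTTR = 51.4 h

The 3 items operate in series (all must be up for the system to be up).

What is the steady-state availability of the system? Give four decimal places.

0.9739

A(A) = MTBF/(MTBF+MTTR) = 2719/(2719+58.1) = 0.979079
A(B) = MTBF/(MTBF+MTTR) = 25649/(25649+75.1) = 0.997081
A(C) = MTBF/(MTBF+MTTR) = 21679/(21679+51.4) = 0.997635
Series availability: 0.979079 × 0.997081 × 0.997635 = 0.9739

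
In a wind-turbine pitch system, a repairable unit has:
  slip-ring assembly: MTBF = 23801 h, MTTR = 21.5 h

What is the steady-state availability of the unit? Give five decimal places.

0.99910

A(slip-ring assembly) = MTBF/(MTBF+MTTR) = 23801/(23801+21.5) = 0.99910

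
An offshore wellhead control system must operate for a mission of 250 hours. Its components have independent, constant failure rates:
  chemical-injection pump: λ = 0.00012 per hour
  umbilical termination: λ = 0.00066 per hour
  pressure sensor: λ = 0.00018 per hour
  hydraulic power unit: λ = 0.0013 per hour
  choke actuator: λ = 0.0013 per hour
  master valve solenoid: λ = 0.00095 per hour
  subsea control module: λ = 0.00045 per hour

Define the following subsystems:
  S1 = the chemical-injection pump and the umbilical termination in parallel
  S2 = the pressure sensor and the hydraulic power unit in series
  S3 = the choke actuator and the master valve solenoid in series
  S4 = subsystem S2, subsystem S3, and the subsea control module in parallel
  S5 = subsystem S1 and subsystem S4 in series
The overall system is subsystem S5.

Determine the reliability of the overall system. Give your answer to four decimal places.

0.9814

R(chemical-injection pump) = exp(−0.00012 × 250) = 0.970446
R(umbilical termination) = exp(−0.00066 × 250) = 0.847894
R(pressure sensor) = exp(−0.00018 × 250) = 0.955997
R(hydraulic power unit) = exp(−0.0013 × 250) = 0.722527
R(choke actuator) = exp(−0.0013 × 250) = 0.722527
R(master valve solenoid) = exp(−0.00095 × 250) = 0.788597
R(subsea control module) = exp(−0.00045 × 250) = 0.893597
Parallel (chemical-injection pump and umbilical termination): 1 − (1 − 0.970446)(1 − 0.847894) = 0.995505
Series (pressure sensor and hydraulic power unit): 0.955997 × 0.722527 = 0.690734
Series (choke actuator and master valve solenoid): 0.722527 × 0.788597 = 0.569783
Parallel ([0.690734], [0.569783], and subsea control module): 1 − (1 − 0.690734)(1 − 0.569783)(1 − 0.893597) = 0.985843
Series ([0.995505] and [0.985843]): 0.995505 × 0.985843 = 0.9814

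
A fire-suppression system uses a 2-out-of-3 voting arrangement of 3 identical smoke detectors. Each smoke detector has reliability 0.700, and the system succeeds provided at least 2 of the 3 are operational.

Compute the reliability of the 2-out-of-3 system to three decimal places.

R = Σ_{i=2}^{3} C(3,i) p^i (1−p)^{3−i} with p = 0.700
C(3,2)·0.700^2·0.300^1 = 0.44100
C(3,3)·0.700^3·0.300^0 = 0.34300
Sum = 0.784

0.784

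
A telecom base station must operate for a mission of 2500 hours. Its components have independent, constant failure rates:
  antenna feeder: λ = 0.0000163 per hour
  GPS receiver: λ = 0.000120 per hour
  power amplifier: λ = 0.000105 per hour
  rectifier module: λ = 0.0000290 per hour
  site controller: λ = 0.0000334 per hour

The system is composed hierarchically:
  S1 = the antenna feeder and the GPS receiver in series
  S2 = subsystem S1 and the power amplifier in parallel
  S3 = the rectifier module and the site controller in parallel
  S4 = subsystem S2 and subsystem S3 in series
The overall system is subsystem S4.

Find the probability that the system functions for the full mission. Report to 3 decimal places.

R(antenna feeder) = exp(−0.0000163 × 2500) = 0.96007
R(GPS receiver) = exp(−0.000120 × 2500) = 0.74082
R(power amplifier) = exp(−0.000105 × 2500) = 0.76913
R(rectifier module) = exp(−0.0000290 × 2500) = 0.93007
R(site controller) = exp(−0.0000334 × 2500) = 0.91989
Series (antenna feeder and GPS receiver): 0.96007 × 0.74082 = 0.71124
Parallel ([0.71124] and power amplifier): 1 − (1 − 0.71124)(1 − 0.76913) = 0.93333
Parallel (rectifier module and site controller): 1 − (1 − 0.93007)(1 − 0.91989) = 0.99440
Series ([0.93333] and [0.99440]): 0.93333 × 0.99440 = 0.928

0.928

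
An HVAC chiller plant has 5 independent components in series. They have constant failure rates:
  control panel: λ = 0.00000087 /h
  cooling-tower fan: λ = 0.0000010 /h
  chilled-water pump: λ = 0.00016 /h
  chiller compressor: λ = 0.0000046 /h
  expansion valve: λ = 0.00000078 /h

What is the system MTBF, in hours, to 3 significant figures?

Series of exponential components: λ_sys = Σ λ_i
λ_sys = 0.00000087 + 0.0000010 + 0.00016 + 0.0000046 + 0.00000078 = 1.6725e-04 /h
MTBF = 1 / λ_sys = 5980 h

5980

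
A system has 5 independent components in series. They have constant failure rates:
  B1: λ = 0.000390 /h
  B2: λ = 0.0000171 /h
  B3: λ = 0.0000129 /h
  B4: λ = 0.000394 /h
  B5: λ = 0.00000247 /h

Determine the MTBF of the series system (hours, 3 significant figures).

1220

Series of exponential components: λ_sys = Σ λ_i
λ_sys = 0.000390 + 0.0000171 + 0.0000129 + 0.000394 + 0.00000247 = 8.1647e-04 /h
MTBF = 1 / λ_sys = 1220 h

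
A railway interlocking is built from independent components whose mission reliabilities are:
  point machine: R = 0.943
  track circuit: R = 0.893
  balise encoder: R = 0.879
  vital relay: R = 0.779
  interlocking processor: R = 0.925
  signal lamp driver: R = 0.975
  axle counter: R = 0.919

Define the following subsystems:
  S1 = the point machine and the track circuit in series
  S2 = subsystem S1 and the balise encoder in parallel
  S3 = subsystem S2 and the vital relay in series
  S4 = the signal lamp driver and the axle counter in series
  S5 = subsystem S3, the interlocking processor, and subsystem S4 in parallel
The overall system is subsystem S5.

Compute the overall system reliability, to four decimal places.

0.9982

Series (point machine and track circuit): 0.943000 × 0.893000 = 0.842099
Parallel ([0.842099] and balise encoder): 1 − (1 − 0.842099)(1 − 0.879000) = 0.980894
Series ([0.980894] and vital relay): 0.980894 × 0.779000 = 0.764116
Series (signal lamp driver and axle counter): 0.975000 × 0.919000 = 0.896025
Parallel ([0.764116], interlocking processor, and [0.896025]): 1 − (1 − 0.764116)(1 − 0.925000)(1 − 0.896025) = 0.9982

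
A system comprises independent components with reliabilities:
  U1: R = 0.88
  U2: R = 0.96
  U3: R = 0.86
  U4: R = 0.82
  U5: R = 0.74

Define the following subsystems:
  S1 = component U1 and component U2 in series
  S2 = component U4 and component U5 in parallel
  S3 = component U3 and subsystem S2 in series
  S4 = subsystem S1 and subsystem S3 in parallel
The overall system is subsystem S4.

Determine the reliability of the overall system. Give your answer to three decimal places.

0.972

Series (U1 and U2): 0.88000 × 0.96000 = 0.84480
Parallel (U4 and U5): 1 − (1 − 0.82000)(1 − 0.74000) = 0.95320
Series (U3 and [0.95320]): 0.86000 × 0.95320 = 0.81975
Parallel ([0.84480] and [0.81975]): 1 − (1 − 0.84480)(1 − 0.81975) = 0.972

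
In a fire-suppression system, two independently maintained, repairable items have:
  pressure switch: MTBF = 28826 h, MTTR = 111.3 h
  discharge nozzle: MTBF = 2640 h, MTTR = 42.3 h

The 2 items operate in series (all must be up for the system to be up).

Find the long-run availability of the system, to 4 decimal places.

A(pressure switch) = MTBF/(MTBF+MTTR) = 28826/(28826+111.3) = 0.996154
A(discharge nozzle) = MTBF/(MTBF+MTTR) = 2640/(2640+42.3) = 0.984230
Series availability: 0.996154 × 0.984230 = 0.9804

0.9804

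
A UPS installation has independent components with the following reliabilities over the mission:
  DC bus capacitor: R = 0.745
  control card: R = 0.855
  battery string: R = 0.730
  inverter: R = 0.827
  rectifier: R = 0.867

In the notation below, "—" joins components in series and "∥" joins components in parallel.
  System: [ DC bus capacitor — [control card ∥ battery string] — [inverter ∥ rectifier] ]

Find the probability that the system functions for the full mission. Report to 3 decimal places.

Parallel (control card and battery string): 1 − (1 − 0.85500)(1 − 0.73000) = 0.96085
Parallel (inverter and rectifier): 1 − (1 − 0.82700)(1 − 0.86700) = 0.97699
Series (DC bus capacitor, [0.96085], and [0.97699]): 0.74500 × 0.96085 × 0.97699 = 0.699

0.699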